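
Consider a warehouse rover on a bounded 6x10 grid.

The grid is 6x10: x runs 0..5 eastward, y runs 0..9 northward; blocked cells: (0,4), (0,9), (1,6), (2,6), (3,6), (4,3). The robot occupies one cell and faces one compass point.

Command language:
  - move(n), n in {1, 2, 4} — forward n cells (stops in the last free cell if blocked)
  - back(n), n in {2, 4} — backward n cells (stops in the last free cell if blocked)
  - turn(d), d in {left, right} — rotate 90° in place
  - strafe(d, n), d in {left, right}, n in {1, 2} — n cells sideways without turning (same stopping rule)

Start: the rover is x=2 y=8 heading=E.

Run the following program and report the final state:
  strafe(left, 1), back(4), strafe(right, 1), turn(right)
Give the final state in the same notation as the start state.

x=1 y=8 heading=S

begin: x=2 y=8 heading=E
step 1 (strafe(left, 1)): x=2 y=9 heading=E
step 2 (back(4)): x=1 y=9 heading=E
step 3 (strafe(right, 1)): x=1 y=8 heading=E
step 4 (turn(right)): x=1 y=8 heading=S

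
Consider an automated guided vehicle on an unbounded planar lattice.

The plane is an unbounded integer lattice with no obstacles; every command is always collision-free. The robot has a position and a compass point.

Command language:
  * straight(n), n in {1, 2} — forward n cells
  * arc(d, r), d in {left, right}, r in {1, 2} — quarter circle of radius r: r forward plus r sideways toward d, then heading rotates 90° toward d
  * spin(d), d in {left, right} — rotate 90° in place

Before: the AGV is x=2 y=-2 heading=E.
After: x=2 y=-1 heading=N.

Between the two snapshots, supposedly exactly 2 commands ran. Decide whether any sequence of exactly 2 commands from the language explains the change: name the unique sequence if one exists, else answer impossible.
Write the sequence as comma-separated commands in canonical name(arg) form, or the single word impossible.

key: position moved to (2,-1) AND the heading swung to N — translation plus rotation needed
start: x=2 y=-2 heading=E
step 1 (spin(left)): x=2 y=-2 heading=N
step 2 (straight(1)): x=2 y=-1 heading=N
all 64 alternatives checked — unique.

spin(left), straight(1)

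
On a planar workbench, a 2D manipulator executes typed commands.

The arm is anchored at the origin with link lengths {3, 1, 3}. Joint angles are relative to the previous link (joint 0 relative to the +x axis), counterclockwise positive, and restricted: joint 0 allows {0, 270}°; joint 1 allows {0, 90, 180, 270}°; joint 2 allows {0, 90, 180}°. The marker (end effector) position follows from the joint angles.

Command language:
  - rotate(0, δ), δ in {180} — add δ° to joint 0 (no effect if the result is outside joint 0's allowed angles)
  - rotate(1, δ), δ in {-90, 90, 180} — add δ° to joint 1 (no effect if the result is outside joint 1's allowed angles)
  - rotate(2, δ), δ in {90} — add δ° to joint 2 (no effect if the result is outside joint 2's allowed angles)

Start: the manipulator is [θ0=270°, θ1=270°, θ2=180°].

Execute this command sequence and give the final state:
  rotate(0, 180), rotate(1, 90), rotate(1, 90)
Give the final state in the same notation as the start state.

from: [θ0=270°, θ1=270°, θ2=180°]
[1] after rotate(0, 180): [θ0=270°, θ1=270°, θ2=180°]
[2] after rotate(1, 90): [θ0=270°, θ1=0°, θ2=180°]
[3] after rotate(1, 90): [θ0=270°, θ1=90°, θ2=180°]

[θ0=270°, θ1=90°, θ2=180°]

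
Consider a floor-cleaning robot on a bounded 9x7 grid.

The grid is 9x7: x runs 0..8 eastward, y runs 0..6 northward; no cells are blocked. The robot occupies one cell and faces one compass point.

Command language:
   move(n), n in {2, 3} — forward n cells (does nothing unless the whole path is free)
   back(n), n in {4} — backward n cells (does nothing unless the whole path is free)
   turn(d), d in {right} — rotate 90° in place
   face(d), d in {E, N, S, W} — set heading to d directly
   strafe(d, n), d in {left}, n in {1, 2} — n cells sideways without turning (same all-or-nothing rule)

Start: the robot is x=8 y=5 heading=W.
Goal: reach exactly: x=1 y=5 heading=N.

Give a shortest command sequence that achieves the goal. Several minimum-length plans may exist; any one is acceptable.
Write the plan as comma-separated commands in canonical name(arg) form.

move(3), face(N), strafe(left, 2), strafe(left, 2)

from: x=8 y=5 heading=W
t=1 move(3) ⇒ x=5 y=5 heading=W
t=2 face(N) ⇒ x=5 y=5 heading=N
t=3 strafe(left, 2) ⇒ x=3 y=5 heading=N
t=4 strafe(left, 2) ⇒ x=1 y=5 heading=N
no 3-step plan works, so 4 is optimal.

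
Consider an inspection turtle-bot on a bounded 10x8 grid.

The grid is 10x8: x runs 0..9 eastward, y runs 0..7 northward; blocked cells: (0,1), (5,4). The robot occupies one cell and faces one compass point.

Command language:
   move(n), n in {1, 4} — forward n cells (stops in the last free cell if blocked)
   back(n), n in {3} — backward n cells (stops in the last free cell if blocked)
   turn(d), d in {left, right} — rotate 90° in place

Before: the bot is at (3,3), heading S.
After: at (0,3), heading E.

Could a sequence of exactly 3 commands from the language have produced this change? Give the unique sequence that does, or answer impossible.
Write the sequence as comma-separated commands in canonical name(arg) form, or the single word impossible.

turn(left), back(3), back(3)

key: running back(3) before turn(left) would end elsewhere — order is forced
initial: at (3,3), heading S
[1] after turn(left): at (3,3), heading E
[2] after back(3): at (0,3), heading E
[3] after back(3): at (0,3), heading E
uniquely the one of 125 3-step routes that fits.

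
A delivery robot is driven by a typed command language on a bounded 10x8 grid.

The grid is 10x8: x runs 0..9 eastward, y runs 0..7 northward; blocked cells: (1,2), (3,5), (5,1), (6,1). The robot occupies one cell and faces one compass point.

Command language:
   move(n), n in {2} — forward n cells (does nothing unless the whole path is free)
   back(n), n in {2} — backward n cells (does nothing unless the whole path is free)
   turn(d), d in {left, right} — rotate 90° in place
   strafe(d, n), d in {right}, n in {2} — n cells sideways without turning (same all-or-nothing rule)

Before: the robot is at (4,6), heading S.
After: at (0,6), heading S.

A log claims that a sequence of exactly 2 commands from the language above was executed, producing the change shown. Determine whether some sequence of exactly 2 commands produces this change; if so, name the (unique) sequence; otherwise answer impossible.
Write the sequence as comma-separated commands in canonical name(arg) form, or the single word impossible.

key: still facing S at the end — nothing in the sequence rotates
begin: at (4,6), heading S
t=1 strafe(right, 2) ⇒ at (2,6), heading S
t=2 strafe(right, 2) ⇒ at (0,6), heading S
no other 2-command option fits: unique.

strafe(right, 2), strafe(right, 2)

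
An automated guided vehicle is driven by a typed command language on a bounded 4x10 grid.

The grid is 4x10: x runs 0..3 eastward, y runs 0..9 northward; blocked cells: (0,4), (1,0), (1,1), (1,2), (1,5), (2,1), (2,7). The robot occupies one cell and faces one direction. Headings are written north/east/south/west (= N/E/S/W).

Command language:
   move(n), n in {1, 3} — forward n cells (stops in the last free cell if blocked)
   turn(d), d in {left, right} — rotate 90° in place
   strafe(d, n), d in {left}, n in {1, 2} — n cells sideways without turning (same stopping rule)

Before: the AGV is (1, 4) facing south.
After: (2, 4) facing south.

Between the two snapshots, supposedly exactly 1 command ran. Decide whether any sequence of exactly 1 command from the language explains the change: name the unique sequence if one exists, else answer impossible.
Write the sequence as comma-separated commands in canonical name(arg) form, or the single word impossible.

strafe(left, 1)

key: still facing S — the one step turns nothing
initial: (1, 4) facing south
t=1 strafe(left, 1) ⇒ (2, 4) facing south
no rival 1-sequence matches.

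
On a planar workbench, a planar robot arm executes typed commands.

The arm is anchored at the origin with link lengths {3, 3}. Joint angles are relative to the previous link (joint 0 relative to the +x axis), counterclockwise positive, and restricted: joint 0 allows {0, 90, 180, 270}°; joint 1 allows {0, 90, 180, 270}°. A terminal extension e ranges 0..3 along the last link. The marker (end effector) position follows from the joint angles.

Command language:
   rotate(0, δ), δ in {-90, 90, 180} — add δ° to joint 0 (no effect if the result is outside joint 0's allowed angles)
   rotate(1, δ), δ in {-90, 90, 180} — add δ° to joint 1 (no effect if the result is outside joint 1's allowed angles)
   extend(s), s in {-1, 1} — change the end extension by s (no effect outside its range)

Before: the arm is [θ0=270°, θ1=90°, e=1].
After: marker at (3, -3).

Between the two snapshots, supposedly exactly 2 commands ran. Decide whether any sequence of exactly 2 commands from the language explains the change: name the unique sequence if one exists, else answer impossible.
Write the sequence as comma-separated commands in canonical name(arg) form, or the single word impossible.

extend(-1), extend(-1)

initial: [θ0=270°, θ1=90°, e=1]
t=1 extend(-1) ⇒ [θ0=270°, θ1=90°, e=0]
t=2 extend(-1) ⇒ [θ0=270°, θ1=90°, e=0]
uniquely the one of 64 2-step routes that fits.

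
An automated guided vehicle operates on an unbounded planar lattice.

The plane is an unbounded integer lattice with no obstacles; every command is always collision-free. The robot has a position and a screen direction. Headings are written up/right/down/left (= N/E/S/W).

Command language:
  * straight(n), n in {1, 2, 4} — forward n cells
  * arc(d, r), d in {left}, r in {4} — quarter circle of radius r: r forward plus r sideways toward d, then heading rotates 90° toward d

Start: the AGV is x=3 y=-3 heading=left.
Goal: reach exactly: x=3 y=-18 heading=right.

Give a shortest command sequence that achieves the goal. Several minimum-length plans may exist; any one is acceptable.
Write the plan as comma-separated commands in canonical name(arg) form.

arc(left, 4), straight(2), straight(1), straight(4), arc(left, 4)

from: x=3 y=-3 heading=left
step 1 (arc(left, 4)): x=-1 y=-7 heading=down
step 2 (straight(2)): x=-1 y=-9 heading=down
step 3 (straight(1)): x=-1 y=-10 heading=down
step 4 (straight(4)): x=-1 y=-14 heading=down
step 5 (arc(left, 4)): x=3 y=-18 heading=right
no 4-step plan works, so 5 is optimal.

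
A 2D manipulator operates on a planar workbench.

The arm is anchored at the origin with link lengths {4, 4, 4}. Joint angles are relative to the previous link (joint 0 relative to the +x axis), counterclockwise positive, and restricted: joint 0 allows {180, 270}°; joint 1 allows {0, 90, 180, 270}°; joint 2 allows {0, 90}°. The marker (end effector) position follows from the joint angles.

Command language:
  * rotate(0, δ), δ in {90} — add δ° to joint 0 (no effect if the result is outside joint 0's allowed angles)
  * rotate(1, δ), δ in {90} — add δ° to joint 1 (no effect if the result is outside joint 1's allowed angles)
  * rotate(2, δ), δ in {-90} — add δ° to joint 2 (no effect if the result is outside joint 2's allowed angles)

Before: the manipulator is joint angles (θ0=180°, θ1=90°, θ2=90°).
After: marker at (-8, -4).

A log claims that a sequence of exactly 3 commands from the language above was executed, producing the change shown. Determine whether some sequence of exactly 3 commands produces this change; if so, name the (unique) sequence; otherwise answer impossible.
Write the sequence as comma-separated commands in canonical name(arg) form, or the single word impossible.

rotate(1, 90), rotate(1, 90), rotate(1, 90)

begin: joint angles (θ0=180°, θ1=90°, θ2=90°)
t=1 rotate(1, 90) ⇒ joint angles (θ0=180°, θ1=180°, θ2=90°)
t=2 rotate(1, 90) ⇒ joint angles (θ0=180°, θ1=270°, θ2=90°)
t=3 rotate(1, 90) ⇒ joint angles (θ0=180°, θ1=0°, θ2=90°)
no other 3-command option fits: unique.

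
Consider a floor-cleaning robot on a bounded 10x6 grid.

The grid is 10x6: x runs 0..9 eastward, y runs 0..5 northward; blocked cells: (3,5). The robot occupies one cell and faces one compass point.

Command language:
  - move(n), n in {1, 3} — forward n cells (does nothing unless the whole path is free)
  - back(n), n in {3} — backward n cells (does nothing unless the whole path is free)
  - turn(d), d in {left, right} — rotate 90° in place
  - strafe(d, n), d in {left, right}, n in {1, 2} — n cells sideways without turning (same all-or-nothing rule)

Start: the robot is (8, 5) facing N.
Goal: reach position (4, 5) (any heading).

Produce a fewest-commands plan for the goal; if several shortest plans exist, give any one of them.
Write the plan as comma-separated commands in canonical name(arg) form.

initial: (8, 5) facing N
[1] after strafe(left, 2): (6, 5) facing N
[2] after strafe(left, 2): (4, 5) facing N
nothing shorter than 2 reaches the goal.

strafe(left, 2), strafe(left, 2)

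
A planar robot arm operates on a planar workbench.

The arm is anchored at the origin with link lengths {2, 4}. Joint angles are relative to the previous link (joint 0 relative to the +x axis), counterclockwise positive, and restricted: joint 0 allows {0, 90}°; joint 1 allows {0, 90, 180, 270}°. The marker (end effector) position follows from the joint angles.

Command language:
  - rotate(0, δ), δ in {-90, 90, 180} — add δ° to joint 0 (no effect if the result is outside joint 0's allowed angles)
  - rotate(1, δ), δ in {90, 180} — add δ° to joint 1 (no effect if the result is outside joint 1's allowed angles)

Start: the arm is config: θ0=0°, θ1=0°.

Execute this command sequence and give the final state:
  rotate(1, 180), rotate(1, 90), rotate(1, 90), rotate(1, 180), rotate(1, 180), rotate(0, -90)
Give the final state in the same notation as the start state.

config: θ0=0°, θ1=0°

start: config: θ0=0°, θ1=0°
[1] after rotate(1, 180): config: θ0=0°, θ1=180°
[2] after rotate(1, 90): config: θ0=0°, θ1=270°
[3] after rotate(1, 90): config: θ0=0°, θ1=0°
[4] after rotate(1, 180): config: θ0=0°, θ1=180°
[5] after rotate(1, 180): config: θ0=0°, θ1=0°
[6] after rotate(0, -90): config: θ0=0°, θ1=0°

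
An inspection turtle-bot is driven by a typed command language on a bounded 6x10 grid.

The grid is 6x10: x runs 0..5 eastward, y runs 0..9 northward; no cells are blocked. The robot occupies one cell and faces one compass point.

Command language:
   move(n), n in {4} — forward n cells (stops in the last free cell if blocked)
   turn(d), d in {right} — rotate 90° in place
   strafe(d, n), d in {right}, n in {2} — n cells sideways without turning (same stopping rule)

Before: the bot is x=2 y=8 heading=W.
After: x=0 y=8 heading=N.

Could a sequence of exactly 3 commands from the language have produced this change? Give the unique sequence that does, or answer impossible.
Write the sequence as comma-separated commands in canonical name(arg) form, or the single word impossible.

move(4), move(4), turn(right)

key: order matters: swapping move(4) and turn(right) lands elsewhere
initial: x=2 y=8 heading=W
[1] after move(4): x=0 y=8 heading=W
[2] after move(4): x=0 y=8 heading=W
[3] after turn(right): x=0 y=8 heading=N
no rival 3-sequence matches.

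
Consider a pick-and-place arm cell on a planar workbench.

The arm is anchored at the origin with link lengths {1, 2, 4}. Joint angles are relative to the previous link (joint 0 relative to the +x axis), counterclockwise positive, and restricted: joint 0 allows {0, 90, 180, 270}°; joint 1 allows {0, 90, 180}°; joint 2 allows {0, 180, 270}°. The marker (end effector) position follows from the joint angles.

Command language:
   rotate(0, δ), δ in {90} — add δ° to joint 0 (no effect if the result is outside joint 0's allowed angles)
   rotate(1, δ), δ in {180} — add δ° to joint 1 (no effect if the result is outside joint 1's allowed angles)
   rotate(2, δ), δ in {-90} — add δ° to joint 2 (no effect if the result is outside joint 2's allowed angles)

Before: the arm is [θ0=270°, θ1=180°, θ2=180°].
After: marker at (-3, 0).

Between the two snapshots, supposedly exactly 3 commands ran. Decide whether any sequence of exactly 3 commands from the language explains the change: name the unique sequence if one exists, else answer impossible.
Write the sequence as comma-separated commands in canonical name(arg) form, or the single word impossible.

rotate(0, 90), rotate(0, 90), rotate(0, 90)

start: [θ0=270°, θ1=180°, θ2=180°]
t=1 rotate(0, 90) ⇒ [θ0=0°, θ1=180°, θ2=180°]
t=2 rotate(0, 90) ⇒ [θ0=90°, θ1=180°, θ2=180°]
t=3 rotate(0, 90) ⇒ [θ0=180°, θ1=180°, θ2=180°]
no rival 3-sequence matches.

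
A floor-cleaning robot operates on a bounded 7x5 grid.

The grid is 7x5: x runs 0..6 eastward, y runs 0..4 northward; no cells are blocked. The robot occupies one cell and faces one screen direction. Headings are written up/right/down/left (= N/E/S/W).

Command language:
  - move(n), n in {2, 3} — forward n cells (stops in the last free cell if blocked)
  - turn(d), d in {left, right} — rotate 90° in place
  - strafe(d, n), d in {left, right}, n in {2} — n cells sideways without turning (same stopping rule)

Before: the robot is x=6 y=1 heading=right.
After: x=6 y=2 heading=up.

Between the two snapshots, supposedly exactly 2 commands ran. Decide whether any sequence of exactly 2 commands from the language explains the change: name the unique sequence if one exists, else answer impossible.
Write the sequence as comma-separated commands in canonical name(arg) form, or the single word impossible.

impossible

checked all 2-command options: none fits.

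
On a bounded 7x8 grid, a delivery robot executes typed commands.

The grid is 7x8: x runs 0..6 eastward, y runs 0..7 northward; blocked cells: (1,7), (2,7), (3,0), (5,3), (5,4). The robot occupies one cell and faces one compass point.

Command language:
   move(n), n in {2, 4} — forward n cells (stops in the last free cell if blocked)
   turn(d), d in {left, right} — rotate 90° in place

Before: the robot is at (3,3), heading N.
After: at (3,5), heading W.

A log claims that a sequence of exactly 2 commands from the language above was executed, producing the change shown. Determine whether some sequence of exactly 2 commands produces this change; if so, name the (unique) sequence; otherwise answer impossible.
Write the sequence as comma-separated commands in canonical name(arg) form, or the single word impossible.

key: running turn(left) before move(2) would end elsewhere — order is forced
initial: at (3,3), heading N
1. move(2) → at (3,5), heading N
2. turn(left) → at (3,5), heading W
no other 2-command option fits: unique.

move(2), turn(left)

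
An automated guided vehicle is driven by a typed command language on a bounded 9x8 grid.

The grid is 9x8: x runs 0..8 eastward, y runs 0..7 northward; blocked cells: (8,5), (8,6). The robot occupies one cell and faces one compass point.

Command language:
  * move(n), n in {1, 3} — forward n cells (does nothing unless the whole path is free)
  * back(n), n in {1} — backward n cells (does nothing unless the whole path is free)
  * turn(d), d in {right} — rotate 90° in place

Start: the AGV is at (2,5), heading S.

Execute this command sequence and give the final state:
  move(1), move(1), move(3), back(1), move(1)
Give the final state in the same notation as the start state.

at (2,0), heading S

start: at (2,5), heading S
t=1 move(1) ⇒ at (2,4), heading S
t=2 move(1) ⇒ at (2,3), heading S
t=3 move(3) ⇒ at (2,0), heading S
t=4 back(1) ⇒ at (2,1), heading S
t=5 move(1) ⇒ at (2,0), heading S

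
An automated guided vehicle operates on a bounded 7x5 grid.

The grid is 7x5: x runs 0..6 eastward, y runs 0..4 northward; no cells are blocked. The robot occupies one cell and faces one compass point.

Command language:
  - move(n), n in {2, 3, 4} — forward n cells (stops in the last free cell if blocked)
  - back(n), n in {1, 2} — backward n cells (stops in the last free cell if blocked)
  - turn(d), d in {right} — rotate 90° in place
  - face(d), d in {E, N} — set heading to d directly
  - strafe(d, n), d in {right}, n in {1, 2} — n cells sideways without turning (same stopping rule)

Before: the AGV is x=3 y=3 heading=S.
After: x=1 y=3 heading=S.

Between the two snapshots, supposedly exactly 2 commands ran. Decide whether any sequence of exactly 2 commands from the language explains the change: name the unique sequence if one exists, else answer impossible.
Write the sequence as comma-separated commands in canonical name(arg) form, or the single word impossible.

key: heading stays S — no command in the sequence turns
initial: x=3 y=3 heading=S
t=1 strafe(right, 1) ⇒ x=2 y=3 heading=S
t=2 strafe(right, 1) ⇒ x=1 y=3 heading=S
all 100 alternatives checked — unique.

strafe(right, 1), strafe(right, 1)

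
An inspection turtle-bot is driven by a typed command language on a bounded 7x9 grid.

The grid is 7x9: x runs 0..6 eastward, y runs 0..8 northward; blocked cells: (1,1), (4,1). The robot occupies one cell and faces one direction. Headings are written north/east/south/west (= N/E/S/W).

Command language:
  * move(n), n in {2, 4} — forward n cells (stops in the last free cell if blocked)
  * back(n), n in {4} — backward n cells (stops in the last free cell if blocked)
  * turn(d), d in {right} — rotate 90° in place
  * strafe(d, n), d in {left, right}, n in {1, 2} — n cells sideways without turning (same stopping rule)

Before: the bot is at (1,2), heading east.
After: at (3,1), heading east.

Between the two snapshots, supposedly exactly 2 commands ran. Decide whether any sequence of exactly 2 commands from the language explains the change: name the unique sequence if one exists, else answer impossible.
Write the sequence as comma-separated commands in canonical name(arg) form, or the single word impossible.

move(2), strafe(right, 1)

key: running strafe(right, 1) before move(2) would end elsewhere — order is forced
from: at (1,2), heading east
step 1 (move(2)): at (3,2), heading east
step 2 (strafe(right, 1)): at (3,1), heading east
no rival 2-sequence matches.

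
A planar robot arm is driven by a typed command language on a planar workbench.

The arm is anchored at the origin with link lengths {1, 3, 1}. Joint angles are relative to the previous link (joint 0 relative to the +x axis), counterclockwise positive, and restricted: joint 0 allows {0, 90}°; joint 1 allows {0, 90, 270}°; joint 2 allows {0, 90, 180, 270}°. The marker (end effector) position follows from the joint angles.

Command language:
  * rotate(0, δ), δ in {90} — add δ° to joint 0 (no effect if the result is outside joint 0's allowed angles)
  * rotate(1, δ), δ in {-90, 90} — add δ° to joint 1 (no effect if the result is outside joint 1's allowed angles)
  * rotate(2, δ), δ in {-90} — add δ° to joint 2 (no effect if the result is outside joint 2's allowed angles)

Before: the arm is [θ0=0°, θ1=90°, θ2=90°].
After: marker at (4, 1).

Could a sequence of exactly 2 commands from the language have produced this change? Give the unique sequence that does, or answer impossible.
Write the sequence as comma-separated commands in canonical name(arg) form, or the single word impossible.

rotate(1, 90), rotate(1, -90)

key: order matters: swapping rotate(1, 90) and rotate(1, -90) lands elsewhere
initial: [θ0=0°, θ1=90°, θ2=90°]
t=1 rotate(1, 90) ⇒ [θ0=0°, θ1=90°, θ2=90°]
t=2 rotate(1, -90) ⇒ [θ0=0°, θ1=0°, θ2=90°]
all 16 alternatives checked — unique.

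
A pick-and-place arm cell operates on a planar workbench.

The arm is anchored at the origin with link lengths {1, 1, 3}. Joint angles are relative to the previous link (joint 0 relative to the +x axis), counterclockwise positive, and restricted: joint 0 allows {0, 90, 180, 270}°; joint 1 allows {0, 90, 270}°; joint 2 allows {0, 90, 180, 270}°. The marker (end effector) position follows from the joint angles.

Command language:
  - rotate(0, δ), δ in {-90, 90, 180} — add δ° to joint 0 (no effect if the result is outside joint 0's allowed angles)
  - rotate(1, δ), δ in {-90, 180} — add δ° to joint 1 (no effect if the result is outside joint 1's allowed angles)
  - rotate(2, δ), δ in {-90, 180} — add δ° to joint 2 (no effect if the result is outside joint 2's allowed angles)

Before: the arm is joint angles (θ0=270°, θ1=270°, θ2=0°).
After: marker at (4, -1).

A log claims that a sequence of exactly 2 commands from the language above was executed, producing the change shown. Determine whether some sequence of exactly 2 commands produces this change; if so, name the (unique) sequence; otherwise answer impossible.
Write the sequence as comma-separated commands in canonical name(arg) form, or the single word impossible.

rotate(1, -90), rotate(1, 180)

key: order matters: swapping rotate(1, -90) and rotate(1, 180) lands elsewhere
begin: joint angles (θ0=270°, θ1=270°, θ2=0°)
1. rotate(1, -90) → joint angles (θ0=270°, θ1=270°, θ2=0°)
2. rotate(1, 180) → joint angles (θ0=270°, θ1=90°, θ2=0°)
no other 2-command option fits: unique.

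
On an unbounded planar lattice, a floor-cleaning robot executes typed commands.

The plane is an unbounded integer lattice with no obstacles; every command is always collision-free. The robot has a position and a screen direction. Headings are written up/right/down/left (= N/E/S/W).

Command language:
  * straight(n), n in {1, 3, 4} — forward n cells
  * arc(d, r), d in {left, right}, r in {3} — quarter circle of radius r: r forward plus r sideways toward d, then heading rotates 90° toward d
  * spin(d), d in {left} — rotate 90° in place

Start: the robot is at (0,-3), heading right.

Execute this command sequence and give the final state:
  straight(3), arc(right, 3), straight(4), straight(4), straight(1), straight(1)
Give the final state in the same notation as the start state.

t0: at (0,-3), heading right
step 1 (straight(3)): at (3,-3), heading right
step 2 (arc(right, 3)): at (6,-6), heading down
step 3 (straight(4)): at (6,-10), heading down
step 4 (straight(4)): at (6,-14), heading down
step 5 (straight(1)): at (6,-15), heading down
step 6 (straight(1)): at (6,-16), heading down

at (6,-16), heading down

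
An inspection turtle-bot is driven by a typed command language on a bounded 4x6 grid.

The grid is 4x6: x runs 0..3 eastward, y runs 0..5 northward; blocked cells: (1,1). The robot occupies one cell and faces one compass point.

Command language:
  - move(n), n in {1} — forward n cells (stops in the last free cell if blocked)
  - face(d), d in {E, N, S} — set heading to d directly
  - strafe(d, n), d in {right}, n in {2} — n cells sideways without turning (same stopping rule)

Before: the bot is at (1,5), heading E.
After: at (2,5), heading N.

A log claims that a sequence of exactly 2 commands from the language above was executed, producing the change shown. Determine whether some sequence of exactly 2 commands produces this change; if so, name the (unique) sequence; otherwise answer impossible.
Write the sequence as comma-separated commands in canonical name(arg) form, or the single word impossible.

move(1), face(N)

key: order matters: swapping move(1) and face(N) lands elsewhere
begin: at (1,5), heading E
[1] after move(1): at (2,5), heading E
[2] after face(N): at (2,5), heading N
no other 2-command option fits: unique.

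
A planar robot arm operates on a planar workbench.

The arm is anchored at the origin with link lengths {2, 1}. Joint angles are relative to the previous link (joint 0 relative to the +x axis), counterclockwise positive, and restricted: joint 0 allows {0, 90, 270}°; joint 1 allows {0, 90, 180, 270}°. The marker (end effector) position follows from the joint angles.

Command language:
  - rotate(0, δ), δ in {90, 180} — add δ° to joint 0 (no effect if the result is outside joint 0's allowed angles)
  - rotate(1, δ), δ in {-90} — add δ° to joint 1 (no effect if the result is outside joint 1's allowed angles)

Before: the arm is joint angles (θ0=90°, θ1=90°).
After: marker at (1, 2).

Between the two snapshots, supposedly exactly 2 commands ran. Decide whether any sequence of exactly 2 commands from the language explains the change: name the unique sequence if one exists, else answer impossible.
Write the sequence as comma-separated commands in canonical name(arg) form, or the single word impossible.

rotate(1, -90), rotate(1, -90)

initial: joint angles (θ0=90°, θ1=90°)
step 1 (rotate(1, -90)): joint angles (θ0=90°, θ1=0°)
step 2 (rotate(1, -90)): joint angles (θ0=90°, θ1=270°)
no other 2-command option fits: unique.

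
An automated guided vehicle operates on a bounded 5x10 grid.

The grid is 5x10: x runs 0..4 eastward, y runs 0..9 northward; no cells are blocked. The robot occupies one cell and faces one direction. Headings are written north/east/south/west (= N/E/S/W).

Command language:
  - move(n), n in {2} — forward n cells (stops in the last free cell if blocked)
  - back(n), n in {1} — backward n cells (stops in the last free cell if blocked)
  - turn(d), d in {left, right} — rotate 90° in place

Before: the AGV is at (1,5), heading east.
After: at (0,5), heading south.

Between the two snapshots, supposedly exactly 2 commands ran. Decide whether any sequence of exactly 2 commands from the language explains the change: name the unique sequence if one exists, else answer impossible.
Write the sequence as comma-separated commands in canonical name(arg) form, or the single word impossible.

key: cell and facing (now S) both changed — the 2 commands mix motion and turning
initial: at (1,5), heading east
[1] after back(1): at (0,5), heading east
[2] after turn(right): at (0,5), heading south
no rival 2-sequence matches.

back(1), turn(right)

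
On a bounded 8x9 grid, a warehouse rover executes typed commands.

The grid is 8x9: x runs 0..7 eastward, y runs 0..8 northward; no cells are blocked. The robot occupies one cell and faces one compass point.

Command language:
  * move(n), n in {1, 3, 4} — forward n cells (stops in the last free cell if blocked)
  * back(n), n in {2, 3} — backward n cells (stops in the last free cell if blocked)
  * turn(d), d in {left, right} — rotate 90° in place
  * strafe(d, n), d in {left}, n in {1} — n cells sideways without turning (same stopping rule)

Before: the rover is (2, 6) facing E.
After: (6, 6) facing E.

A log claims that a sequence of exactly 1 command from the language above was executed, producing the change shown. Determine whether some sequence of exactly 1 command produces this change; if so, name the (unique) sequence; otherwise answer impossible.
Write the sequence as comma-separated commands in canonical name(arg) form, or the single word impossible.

move(4)

key: heading stays E — the single command does not turn
from: (2, 6) facing E
[1] after move(4): (6, 6) facing E
uniquely the one of 8 1-step routes that fits.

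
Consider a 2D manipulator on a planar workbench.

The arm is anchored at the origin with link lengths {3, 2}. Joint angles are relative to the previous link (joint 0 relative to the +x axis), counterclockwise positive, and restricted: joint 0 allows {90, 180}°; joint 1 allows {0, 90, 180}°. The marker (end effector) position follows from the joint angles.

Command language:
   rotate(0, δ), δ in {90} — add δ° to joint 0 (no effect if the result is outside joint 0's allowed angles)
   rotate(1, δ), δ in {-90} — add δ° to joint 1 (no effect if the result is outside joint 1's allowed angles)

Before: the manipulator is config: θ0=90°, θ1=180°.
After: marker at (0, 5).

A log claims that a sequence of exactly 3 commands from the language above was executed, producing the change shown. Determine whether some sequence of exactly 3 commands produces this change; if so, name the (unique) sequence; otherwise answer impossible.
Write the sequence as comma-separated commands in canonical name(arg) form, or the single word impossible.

rotate(1, -90), rotate(1, -90), rotate(1, -90)

t0: config: θ0=90°, θ1=180°
1. rotate(1, -90) → config: θ0=90°, θ1=90°
2. rotate(1, -90) → config: θ0=90°, θ1=0°
3. rotate(1, -90) → config: θ0=90°, θ1=0°
uniquely the one of 8 3-step routes that fits.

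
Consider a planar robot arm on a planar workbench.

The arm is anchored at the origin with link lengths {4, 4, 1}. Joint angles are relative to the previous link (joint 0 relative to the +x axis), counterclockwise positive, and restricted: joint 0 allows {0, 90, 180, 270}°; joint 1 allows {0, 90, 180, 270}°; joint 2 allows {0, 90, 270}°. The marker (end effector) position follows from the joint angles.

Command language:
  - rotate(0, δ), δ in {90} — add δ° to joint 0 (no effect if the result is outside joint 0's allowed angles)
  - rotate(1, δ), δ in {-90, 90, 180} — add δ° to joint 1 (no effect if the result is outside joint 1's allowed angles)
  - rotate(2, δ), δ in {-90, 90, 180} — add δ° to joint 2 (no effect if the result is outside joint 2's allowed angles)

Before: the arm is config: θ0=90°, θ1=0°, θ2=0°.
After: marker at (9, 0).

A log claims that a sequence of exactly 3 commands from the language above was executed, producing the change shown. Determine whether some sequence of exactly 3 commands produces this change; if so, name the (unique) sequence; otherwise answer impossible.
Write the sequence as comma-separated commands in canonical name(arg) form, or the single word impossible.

start: config: θ0=90°, θ1=0°, θ2=0°
[1] after rotate(0, 90): config: θ0=180°, θ1=0°, θ2=0°
[2] after rotate(0, 90): config: θ0=270°, θ1=0°, θ2=0°
[3] after rotate(0, 90): config: θ0=0°, θ1=0°, θ2=0°
no other 3-command option fits: unique.

rotate(0, 90), rotate(0, 90), rotate(0, 90)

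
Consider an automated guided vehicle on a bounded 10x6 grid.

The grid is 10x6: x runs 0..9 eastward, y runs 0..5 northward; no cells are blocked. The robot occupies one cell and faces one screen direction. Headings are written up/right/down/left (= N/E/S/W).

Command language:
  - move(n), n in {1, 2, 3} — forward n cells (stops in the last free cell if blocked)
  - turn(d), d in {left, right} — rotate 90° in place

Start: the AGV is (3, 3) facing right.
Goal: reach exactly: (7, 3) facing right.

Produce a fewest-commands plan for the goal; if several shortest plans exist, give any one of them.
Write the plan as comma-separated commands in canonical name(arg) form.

move(3), move(1)

start: (3, 3) facing right
1. move(3) → (6, 3) facing right
2. move(1) → (7, 3) facing right
no 1-step plan works, so 2 is optimal.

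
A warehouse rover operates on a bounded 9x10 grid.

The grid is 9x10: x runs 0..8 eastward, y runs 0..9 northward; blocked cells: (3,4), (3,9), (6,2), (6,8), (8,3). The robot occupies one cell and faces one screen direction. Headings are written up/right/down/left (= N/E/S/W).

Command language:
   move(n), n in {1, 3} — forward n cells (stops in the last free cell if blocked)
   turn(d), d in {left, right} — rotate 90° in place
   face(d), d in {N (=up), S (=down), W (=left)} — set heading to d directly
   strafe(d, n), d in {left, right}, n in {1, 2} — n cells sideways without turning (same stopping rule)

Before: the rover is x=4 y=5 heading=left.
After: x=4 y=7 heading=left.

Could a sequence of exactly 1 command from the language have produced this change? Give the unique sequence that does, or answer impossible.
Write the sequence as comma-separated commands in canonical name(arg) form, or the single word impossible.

key: still facing W — the one step turns nothing
start: x=4 y=5 heading=left
[1] after strafe(right, 2): x=4 y=7 heading=left
no other 1-command option fits: unique.

strafe(right, 2)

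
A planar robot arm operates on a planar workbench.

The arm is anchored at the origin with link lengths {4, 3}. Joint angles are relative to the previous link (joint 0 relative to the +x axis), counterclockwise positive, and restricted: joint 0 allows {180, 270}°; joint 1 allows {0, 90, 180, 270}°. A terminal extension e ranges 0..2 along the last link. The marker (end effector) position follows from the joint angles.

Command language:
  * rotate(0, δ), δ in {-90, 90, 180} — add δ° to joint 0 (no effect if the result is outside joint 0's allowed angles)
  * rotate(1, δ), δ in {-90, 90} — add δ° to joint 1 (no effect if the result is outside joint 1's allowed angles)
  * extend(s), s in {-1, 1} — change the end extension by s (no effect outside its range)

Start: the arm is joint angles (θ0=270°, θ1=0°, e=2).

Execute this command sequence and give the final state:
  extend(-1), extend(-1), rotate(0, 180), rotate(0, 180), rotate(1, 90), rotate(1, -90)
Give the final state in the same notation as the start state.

begin: joint angles (θ0=270°, θ1=0°, e=2)
t=1 extend(-1) ⇒ joint angles (θ0=270°, θ1=0°, e=1)
t=2 extend(-1) ⇒ joint angles (θ0=270°, θ1=0°, e=0)
t=3 rotate(0, 180) ⇒ joint angles (θ0=270°, θ1=0°, e=0)
t=4 rotate(0, 180) ⇒ joint angles (θ0=270°, θ1=0°, e=0)
t=5 rotate(1, 90) ⇒ joint angles (θ0=270°, θ1=90°, e=0)
t=6 rotate(1, -90) ⇒ joint angles (θ0=270°, θ1=0°, e=0)

joint angles (θ0=270°, θ1=0°, e=0)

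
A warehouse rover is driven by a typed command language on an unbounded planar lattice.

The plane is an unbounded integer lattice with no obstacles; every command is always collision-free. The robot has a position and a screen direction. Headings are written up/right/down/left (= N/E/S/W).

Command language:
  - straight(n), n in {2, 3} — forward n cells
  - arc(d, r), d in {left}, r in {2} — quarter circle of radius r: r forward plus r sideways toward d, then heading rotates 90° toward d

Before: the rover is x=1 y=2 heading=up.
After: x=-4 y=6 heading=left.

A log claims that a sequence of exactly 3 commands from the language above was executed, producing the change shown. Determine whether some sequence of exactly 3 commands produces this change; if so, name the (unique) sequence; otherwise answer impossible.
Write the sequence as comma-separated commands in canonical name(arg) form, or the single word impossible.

straight(2), arc(left, 2), straight(3)

key: order matters: swapping straight(2) and straight(3) lands elsewhere
begin: x=1 y=2 heading=up
1. straight(2) → x=1 y=4 heading=up
2. arc(left, 2) → x=-1 y=6 heading=left
3. straight(3) → x=-4 y=6 heading=left
no other 3-command option fits: unique.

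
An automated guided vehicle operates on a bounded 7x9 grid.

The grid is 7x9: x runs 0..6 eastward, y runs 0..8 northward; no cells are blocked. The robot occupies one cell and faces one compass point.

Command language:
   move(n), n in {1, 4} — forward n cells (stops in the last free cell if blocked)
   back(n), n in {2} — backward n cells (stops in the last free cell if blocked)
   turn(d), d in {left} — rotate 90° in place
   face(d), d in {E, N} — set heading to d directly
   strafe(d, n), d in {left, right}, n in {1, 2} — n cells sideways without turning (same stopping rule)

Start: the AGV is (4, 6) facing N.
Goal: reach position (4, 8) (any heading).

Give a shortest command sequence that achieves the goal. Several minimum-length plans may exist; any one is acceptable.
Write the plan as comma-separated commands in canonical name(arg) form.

begin: (4, 6) facing N
[1] after move(4): (4, 8) facing N
no 0-step plan works, so 1 is optimal.

move(4)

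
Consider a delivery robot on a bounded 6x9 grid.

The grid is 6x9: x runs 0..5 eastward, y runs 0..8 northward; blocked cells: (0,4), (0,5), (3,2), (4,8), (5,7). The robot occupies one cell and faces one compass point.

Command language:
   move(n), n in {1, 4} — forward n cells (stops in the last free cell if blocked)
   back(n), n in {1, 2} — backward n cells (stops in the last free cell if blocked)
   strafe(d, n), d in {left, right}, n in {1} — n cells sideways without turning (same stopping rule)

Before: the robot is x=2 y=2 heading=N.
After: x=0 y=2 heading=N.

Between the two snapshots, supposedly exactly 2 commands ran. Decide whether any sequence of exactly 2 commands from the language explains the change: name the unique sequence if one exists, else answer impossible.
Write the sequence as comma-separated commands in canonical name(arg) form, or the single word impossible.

strafe(left, 1), strafe(left, 1)

key: still facing N at the end — nothing in the sequence rotates
start: x=2 y=2 heading=N
1. strafe(left, 1) → x=1 y=2 heading=N
2. strafe(left, 1) → x=0 y=2 heading=N
uniquely the one of 36 2-step routes that fits.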